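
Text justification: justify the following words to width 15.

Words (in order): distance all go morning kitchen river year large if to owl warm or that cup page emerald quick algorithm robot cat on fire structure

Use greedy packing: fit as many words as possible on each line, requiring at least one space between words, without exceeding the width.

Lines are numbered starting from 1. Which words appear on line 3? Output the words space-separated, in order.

Line 1: ['distance', 'all', 'go'] (min_width=15, slack=0)
Line 2: ['morning', 'kitchen'] (min_width=15, slack=0)
Line 3: ['river', 'year'] (min_width=10, slack=5)
Line 4: ['large', 'if', 'to', 'owl'] (min_width=15, slack=0)
Line 5: ['warm', 'or', 'that'] (min_width=12, slack=3)
Line 6: ['cup', 'page'] (min_width=8, slack=7)
Line 7: ['emerald', 'quick'] (min_width=13, slack=2)
Line 8: ['algorithm', 'robot'] (min_width=15, slack=0)
Line 9: ['cat', 'on', 'fire'] (min_width=11, slack=4)
Line 10: ['structure'] (min_width=9, slack=6)

Answer: river year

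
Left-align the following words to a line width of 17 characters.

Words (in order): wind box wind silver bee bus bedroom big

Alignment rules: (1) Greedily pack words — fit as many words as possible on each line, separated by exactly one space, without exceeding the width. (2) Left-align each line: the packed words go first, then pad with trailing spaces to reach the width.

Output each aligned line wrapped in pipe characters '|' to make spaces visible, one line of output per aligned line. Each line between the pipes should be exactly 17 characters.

Line 1: ['wind', 'box', 'wind'] (min_width=13, slack=4)
Line 2: ['silver', 'bee', 'bus'] (min_width=14, slack=3)
Line 3: ['bedroom', 'big'] (min_width=11, slack=6)

Answer: |wind box wind    |
|silver bee bus   |
|bedroom big      |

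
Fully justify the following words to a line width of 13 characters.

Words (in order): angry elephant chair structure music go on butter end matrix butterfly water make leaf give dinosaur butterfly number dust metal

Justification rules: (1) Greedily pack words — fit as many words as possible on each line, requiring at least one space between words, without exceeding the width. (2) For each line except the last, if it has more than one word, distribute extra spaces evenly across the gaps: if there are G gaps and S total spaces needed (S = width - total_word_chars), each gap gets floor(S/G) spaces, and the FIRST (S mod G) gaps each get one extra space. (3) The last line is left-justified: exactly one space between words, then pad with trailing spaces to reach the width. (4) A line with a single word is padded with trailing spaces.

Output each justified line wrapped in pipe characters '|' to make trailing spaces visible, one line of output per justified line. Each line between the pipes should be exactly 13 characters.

Line 1: ['angry'] (min_width=5, slack=8)
Line 2: ['elephant'] (min_width=8, slack=5)
Line 3: ['chair'] (min_width=5, slack=8)
Line 4: ['structure'] (min_width=9, slack=4)
Line 5: ['music', 'go', 'on'] (min_width=11, slack=2)
Line 6: ['butter', 'end'] (min_width=10, slack=3)
Line 7: ['matrix'] (min_width=6, slack=7)
Line 8: ['butterfly'] (min_width=9, slack=4)
Line 9: ['water', 'make'] (min_width=10, slack=3)
Line 10: ['leaf', 'give'] (min_width=9, slack=4)
Line 11: ['dinosaur'] (min_width=8, slack=5)
Line 12: ['butterfly'] (min_width=9, slack=4)
Line 13: ['number', 'dust'] (min_width=11, slack=2)
Line 14: ['metal'] (min_width=5, slack=8)

Answer: |angry        |
|elephant     |
|chair        |
|structure    |
|music  go  on|
|butter    end|
|matrix       |
|butterfly    |
|water    make|
|leaf     give|
|dinosaur     |
|butterfly    |
|number   dust|
|metal        |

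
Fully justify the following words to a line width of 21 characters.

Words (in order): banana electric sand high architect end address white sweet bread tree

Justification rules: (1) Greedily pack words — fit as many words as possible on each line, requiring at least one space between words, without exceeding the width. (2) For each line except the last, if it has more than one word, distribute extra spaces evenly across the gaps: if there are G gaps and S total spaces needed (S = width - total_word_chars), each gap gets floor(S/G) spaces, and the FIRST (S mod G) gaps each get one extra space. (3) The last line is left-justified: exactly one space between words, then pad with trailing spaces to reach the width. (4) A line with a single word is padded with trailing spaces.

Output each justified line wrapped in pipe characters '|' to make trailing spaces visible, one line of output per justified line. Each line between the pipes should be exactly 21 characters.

Line 1: ['banana', 'electric', 'sand'] (min_width=20, slack=1)
Line 2: ['high', 'architect', 'end'] (min_width=18, slack=3)
Line 3: ['address', 'white', 'sweet'] (min_width=19, slack=2)
Line 4: ['bread', 'tree'] (min_width=10, slack=11)

Answer: |banana  electric sand|
|high   architect  end|
|address  white  sweet|
|bread tree           |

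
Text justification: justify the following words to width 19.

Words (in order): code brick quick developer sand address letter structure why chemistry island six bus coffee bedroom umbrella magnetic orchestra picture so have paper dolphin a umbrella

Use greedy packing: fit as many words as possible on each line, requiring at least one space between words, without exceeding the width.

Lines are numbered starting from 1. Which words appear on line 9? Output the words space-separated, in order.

Answer: picture so have

Derivation:
Line 1: ['code', 'brick', 'quick'] (min_width=16, slack=3)
Line 2: ['developer', 'sand'] (min_width=14, slack=5)
Line 3: ['address', 'letter'] (min_width=14, slack=5)
Line 4: ['structure', 'why'] (min_width=13, slack=6)
Line 5: ['chemistry', 'island'] (min_width=16, slack=3)
Line 6: ['six', 'bus', 'coffee'] (min_width=14, slack=5)
Line 7: ['bedroom', 'umbrella'] (min_width=16, slack=3)
Line 8: ['magnetic', 'orchestra'] (min_width=18, slack=1)
Line 9: ['picture', 'so', 'have'] (min_width=15, slack=4)
Line 10: ['paper', 'dolphin', 'a'] (min_width=15, slack=4)
Line 11: ['umbrella'] (min_width=8, slack=11)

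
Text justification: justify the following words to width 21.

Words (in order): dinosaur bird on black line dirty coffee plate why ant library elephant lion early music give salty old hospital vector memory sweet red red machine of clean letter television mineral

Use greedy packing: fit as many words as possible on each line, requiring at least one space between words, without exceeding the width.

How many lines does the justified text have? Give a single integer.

Line 1: ['dinosaur', 'bird', 'on'] (min_width=16, slack=5)
Line 2: ['black', 'line', 'dirty'] (min_width=16, slack=5)
Line 3: ['coffee', 'plate', 'why', 'ant'] (min_width=20, slack=1)
Line 4: ['library', 'elephant', 'lion'] (min_width=21, slack=0)
Line 5: ['early', 'music', 'give'] (min_width=16, slack=5)
Line 6: ['salty', 'old', 'hospital'] (min_width=18, slack=3)
Line 7: ['vector', 'memory', 'sweet'] (min_width=19, slack=2)
Line 8: ['red', 'red', 'machine', 'of'] (min_width=18, slack=3)
Line 9: ['clean', 'letter'] (min_width=12, slack=9)
Line 10: ['television', 'mineral'] (min_width=18, slack=3)
Total lines: 10

Answer: 10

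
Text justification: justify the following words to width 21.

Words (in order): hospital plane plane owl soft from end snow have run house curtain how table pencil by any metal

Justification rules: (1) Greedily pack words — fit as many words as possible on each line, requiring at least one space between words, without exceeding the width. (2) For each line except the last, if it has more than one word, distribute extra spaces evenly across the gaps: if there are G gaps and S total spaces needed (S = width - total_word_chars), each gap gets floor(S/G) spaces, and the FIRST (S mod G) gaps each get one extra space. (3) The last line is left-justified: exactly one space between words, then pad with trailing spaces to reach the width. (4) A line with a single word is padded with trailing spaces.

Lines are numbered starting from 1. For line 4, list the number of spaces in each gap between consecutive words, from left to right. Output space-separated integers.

Line 1: ['hospital', 'plane', 'plane'] (min_width=20, slack=1)
Line 2: ['owl', 'soft', 'from', 'end'] (min_width=17, slack=4)
Line 3: ['snow', 'have', 'run', 'house'] (min_width=19, slack=2)
Line 4: ['curtain', 'how', 'table'] (min_width=17, slack=4)
Line 5: ['pencil', 'by', 'any', 'metal'] (min_width=19, slack=2)

Answer: 3 3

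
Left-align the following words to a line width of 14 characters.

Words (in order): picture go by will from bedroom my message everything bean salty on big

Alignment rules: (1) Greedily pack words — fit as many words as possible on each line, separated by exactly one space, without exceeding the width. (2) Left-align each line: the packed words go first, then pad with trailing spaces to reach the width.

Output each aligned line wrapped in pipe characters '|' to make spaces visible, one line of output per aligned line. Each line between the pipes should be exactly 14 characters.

Answer: |picture go by |
|will from     |
|bedroom my    |
|message       |
|everything    |
|bean salty on |
|big           |

Derivation:
Line 1: ['picture', 'go', 'by'] (min_width=13, slack=1)
Line 2: ['will', 'from'] (min_width=9, slack=5)
Line 3: ['bedroom', 'my'] (min_width=10, slack=4)
Line 4: ['message'] (min_width=7, slack=7)
Line 5: ['everything'] (min_width=10, slack=4)
Line 6: ['bean', 'salty', 'on'] (min_width=13, slack=1)
Line 7: ['big'] (min_width=3, slack=11)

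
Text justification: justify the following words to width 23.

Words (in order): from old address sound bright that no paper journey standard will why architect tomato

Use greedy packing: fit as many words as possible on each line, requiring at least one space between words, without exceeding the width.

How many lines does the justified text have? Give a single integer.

Answer: 4

Derivation:
Line 1: ['from', 'old', 'address', 'sound'] (min_width=22, slack=1)
Line 2: ['bright', 'that', 'no', 'paper'] (min_width=20, slack=3)
Line 3: ['journey', 'standard', 'will'] (min_width=21, slack=2)
Line 4: ['why', 'architect', 'tomato'] (min_width=20, slack=3)
Total lines: 4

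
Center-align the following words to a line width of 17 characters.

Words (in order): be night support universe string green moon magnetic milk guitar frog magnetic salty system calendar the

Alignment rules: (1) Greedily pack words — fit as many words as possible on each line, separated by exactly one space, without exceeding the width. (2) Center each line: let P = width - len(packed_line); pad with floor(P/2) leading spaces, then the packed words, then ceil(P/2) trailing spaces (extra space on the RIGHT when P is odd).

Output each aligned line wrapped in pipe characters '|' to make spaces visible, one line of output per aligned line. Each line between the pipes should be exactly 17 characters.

Line 1: ['be', 'night', 'support'] (min_width=16, slack=1)
Line 2: ['universe', 'string'] (min_width=15, slack=2)
Line 3: ['green', 'moon'] (min_width=10, slack=7)
Line 4: ['magnetic', 'milk'] (min_width=13, slack=4)
Line 5: ['guitar', 'frog'] (min_width=11, slack=6)
Line 6: ['magnetic', 'salty'] (min_width=14, slack=3)
Line 7: ['system', 'calendar'] (min_width=15, slack=2)
Line 8: ['the'] (min_width=3, slack=14)

Answer: |be night support |
| universe string |
|   green moon    |
|  magnetic milk  |
|   guitar frog   |
| magnetic salty  |
| system calendar |
|       the       |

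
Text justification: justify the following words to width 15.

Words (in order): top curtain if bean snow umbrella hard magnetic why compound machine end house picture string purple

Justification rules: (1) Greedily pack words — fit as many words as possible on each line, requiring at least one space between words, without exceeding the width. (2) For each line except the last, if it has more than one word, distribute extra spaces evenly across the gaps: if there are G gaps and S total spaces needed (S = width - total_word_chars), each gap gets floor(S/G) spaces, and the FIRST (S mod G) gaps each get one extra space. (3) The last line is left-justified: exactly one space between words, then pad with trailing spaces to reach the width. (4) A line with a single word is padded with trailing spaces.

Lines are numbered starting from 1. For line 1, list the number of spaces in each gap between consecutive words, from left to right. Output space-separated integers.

Line 1: ['top', 'curtain', 'if'] (min_width=14, slack=1)
Line 2: ['bean', 'snow'] (min_width=9, slack=6)
Line 3: ['umbrella', 'hard'] (min_width=13, slack=2)
Line 4: ['magnetic', 'why'] (min_width=12, slack=3)
Line 5: ['compound'] (min_width=8, slack=7)
Line 6: ['machine', 'end'] (min_width=11, slack=4)
Line 7: ['house', 'picture'] (min_width=13, slack=2)
Line 8: ['string', 'purple'] (min_width=13, slack=2)

Answer: 2 1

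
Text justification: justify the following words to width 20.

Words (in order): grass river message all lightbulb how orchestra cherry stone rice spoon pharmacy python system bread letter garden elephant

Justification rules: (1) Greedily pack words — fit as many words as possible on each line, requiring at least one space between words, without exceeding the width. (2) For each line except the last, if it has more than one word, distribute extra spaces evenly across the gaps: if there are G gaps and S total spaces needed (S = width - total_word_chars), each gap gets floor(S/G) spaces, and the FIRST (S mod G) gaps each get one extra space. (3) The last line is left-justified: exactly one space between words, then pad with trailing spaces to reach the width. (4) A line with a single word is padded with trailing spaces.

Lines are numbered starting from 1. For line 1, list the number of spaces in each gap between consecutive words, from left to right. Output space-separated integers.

Line 1: ['grass', 'river', 'message'] (min_width=19, slack=1)
Line 2: ['all', 'lightbulb', 'how'] (min_width=17, slack=3)
Line 3: ['orchestra', 'cherry'] (min_width=16, slack=4)
Line 4: ['stone', 'rice', 'spoon'] (min_width=16, slack=4)
Line 5: ['pharmacy', 'python'] (min_width=15, slack=5)
Line 6: ['system', 'bread', 'letter'] (min_width=19, slack=1)
Line 7: ['garden', 'elephant'] (min_width=15, slack=5)

Answer: 2 1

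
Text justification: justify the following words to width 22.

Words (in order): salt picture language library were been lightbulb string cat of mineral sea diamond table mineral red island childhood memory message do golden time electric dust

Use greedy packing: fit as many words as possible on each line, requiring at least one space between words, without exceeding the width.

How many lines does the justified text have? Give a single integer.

Answer: 9

Derivation:
Line 1: ['salt', 'picture', 'language'] (min_width=21, slack=1)
Line 2: ['library', 'were', 'been'] (min_width=17, slack=5)
Line 3: ['lightbulb', 'string', 'cat'] (min_width=20, slack=2)
Line 4: ['of', 'mineral', 'sea', 'diamond'] (min_width=22, slack=0)
Line 5: ['table', 'mineral', 'red'] (min_width=17, slack=5)
Line 6: ['island', 'childhood'] (min_width=16, slack=6)
Line 7: ['memory', 'message', 'do'] (min_width=17, slack=5)
Line 8: ['golden', 'time', 'electric'] (min_width=20, slack=2)
Line 9: ['dust'] (min_width=4, slack=18)
Total lines: 9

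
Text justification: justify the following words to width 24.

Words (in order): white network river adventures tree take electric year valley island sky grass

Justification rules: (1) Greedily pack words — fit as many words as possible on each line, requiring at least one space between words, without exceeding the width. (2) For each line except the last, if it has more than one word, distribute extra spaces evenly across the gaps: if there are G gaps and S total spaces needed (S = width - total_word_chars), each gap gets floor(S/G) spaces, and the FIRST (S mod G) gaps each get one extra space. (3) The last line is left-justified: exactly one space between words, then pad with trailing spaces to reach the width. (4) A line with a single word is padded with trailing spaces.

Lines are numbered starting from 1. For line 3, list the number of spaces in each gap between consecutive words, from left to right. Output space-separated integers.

Line 1: ['white', 'network', 'river'] (min_width=19, slack=5)
Line 2: ['adventures', 'tree', 'take'] (min_width=20, slack=4)
Line 3: ['electric', 'year', 'valley'] (min_width=20, slack=4)
Line 4: ['island', 'sky', 'grass'] (min_width=16, slack=8)

Answer: 3 3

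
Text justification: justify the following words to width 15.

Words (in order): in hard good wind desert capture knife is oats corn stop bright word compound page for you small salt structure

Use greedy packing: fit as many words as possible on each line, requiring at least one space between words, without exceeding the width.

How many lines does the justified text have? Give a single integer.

Answer: 9

Derivation:
Line 1: ['in', 'hard', 'good'] (min_width=12, slack=3)
Line 2: ['wind', 'desert'] (min_width=11, slack=4)
Line 3: ['capture', 'knife'] (min_width=13, slack=2)
Line 4: ['is', 'oats', 'corn'] (min_width=12, slack=3)
Line 5: ['stop', 'bright'] (min_width=11, slack=4)
Line 6: ['word', 'compound'] (min_width=13, slack=2)
Line 7: ['page', 'for', 'you'] (min_width=12, slack=3)
Line 8: ['small', 'salt'] (min_width=10, slack=5)
Line 9: ['structure'] (min_width=9, slack=6)
Total lines: 9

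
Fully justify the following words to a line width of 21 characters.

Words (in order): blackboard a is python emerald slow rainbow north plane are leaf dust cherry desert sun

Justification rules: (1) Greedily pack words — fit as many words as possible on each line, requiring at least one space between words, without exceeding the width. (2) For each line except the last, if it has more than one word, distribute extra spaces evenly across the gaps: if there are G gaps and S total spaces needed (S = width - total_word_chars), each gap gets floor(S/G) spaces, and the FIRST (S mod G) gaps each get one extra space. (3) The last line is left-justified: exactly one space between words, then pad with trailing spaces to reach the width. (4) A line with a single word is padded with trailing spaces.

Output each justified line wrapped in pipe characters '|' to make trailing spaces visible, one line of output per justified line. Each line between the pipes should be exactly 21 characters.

Line 1: ['blackboard', 'a', 'is'] (min_width=15, slack=6)
Line 2: ['python', 'emerald', 'slow'] (min_width=19, slack=2)
Line 3: ['rainbow', 'north', 'plane'] (min_width=19, slack=2)
Line 4: ['are', 'leaf', 'dust', 'cherry'] (min_width=20, slack=1)
Line 5: ['desert', 'sun'] (min_width=10, slack=11)

Answer: |blackboard    a    is|
|python  emerald  slow|
|rainbow  north  plane|
|are  leaf dust cherry|
|desert sun           |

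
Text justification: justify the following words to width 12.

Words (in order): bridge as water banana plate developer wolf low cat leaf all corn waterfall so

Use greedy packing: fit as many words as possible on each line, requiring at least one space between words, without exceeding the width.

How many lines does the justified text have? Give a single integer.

Line 1: ['bridge', 'as'] (min_width=9, slack=3)
Line 2: ['water', 'banana'] (min_width=12, slack=0)
Line 3: ['plate'] (min_width=5, slack=7)
Line 4: ['developer'] (min_width=9, slack=3)
Line 5: ['wolf', 'low', 'cat'] (min_width=12, slack=0)
Line 6: ['leaf', 'all'] (min_width=8, slack=4)
Line 7: ['corn'] (min_width=4, slack=8)
Line 8: ['waterfall', 'so'] (min_width=12, slack=0)
Total lines: 8

Answer: 8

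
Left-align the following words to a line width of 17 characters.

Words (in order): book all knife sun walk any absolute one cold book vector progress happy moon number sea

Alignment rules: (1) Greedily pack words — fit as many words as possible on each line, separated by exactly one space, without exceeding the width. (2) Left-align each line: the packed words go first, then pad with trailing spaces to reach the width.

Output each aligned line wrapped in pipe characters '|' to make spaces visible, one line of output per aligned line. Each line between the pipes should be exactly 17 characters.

Answer: |book all knife   |
|sun walk any     |
|absolute one cold|
|book vector      |
|progress happy   |
|moon number sea  |

Derivation:
Line 1: ['book', 'all', 'knife'] (min_width=14, slack=3)
Line 2: ['sun', 'walk', 'any'] (min_width=12, slack=5)
Line 3: ['absolute', 'one', 'cold'] (min_width=17, slack=0)
Line 4: ['book', 'vector'] (min_width=11, slack=6)
Line 5: ['progress', 'happy'] (min_width=14, slack=3)
Line 6: ['moon', 'number', 'sea'] (min_width=15, slack=2)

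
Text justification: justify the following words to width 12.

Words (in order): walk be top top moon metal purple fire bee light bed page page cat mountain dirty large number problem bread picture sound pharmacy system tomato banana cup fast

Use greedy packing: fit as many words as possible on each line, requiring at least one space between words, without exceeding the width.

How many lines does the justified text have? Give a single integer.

Line 1: ['walk', 'be', 'top'] (min_width=11, slack=1)
Line 2: ['top', 'moon'] (min_width=8, slack=4)
Line 3: ['metal', 'purple'] (min_width=12, slack=0)
Line 4: ['fire', 'bee'] (min_width=8, slack=4)
Line 5: ['light', 'bed'] (min_width=9, slack=3)
Line 6: ['page', 'page'] (min_width=9, slack=3)
Line 7: ['cat', 'mountain'] (min_width=12, slack=0)
Line 8: ['dirty', 'large'] (min_width=11, slack=1)
Line 9: ['number'] (min_width=6, slack=6)
Line 10: ['problem'] (min_width=7, slack=5)
Line 11: ['bread'] (min_width=5, slack=7)
Line 12: ['picture'] (min_width=7, slack=5)
Line 13: ['sound'] (min_width=5, slack=7)
Line 14: ['pharmacy'] (min_width=8, slack=4)
Line 15: ['system'] (min_width=6, slack=6)
Line 16: ['tomato'] (min_width=6, slack=6)
Line 17: ['banana', 'cup'] (min_width=10, slack=2)
Line 18: ['fast'] (min_width=4, slack=8)
Total lines: 18

Answer: 18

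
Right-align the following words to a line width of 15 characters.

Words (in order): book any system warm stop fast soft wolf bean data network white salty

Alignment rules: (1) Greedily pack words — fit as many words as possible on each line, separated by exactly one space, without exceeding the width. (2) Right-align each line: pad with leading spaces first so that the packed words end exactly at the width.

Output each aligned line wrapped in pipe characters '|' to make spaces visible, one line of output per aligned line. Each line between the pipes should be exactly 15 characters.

Answer: |book any system|
| warm stop fast|
| soft wolf bean|
|   data network|
|    white salty|

Derivation:
Line 1: ['book', 'any', 'system'] (min_width=15, slack=0)
Line 2: ['warm', 'stop', 'fast'] (min_width=14, slack=1)
Line 3: ['soft', 'wolf', 'bean'] (min_width=14, slack=1)
Line 4: ['data', 'network'] (min_width=12, slack=3)
Line 5: ['white', 'salty'] (min_width=11, slack=4)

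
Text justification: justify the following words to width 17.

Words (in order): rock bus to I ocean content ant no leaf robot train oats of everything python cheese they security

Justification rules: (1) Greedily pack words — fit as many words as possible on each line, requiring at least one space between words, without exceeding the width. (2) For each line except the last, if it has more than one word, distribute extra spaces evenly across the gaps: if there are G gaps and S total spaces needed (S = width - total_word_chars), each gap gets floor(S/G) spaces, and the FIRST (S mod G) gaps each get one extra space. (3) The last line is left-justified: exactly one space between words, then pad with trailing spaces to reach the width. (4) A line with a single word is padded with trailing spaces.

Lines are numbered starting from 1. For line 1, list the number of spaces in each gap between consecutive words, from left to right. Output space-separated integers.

Answer: 3 2 2

Derivation:
Line 1: ['rock', 'bus', 'to', 'I'] (min_width=13, slack=4)
Line 2: ['ocean', 'content', 'ant'] (min_width=17, slack=0)
Line 3: ['no', 'leaf', 'robot'] (min_width=13, slack=4)
Line 4: ['train', 'oats', 'of'] (min_width=13, slack=4)
Line 5: ['everything', 'python'] (min_width=17, slack=0)
Line 6: ['cheese', 'they'] (min_width=11, slack=6)
Line 7: ['security'] (min_width=8, slack=9)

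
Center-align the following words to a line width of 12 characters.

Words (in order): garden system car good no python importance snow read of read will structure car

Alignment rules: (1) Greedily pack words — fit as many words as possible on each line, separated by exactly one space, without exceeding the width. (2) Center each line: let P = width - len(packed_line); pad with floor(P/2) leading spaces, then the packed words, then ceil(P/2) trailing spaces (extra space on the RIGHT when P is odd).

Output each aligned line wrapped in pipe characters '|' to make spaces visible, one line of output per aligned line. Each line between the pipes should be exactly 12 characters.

Answer: |   garden   |
| system car |
|  good no   |
|   python   |
| importance |
|snow read of|
| read will  |
| structure  |
|    car     |

Derivation:
Line 1: ['garden'] (min_width=6, slack=6)
Line 2: ['system', 'car'] (min_width=10, slack=2)
Line 3: ['good', 'no'] (min_width=7, slack=5)
Line 4: ['python'] (min_width=6, slack=6)
Line 5: ['importance'] (min_width=10, slack=2)
Line 6: ['snow', 'read', 'of'] (min_width=12, slack=0)
Line 7: ['read', 'will'] (min_width=9, slack=3)
Line 8: ['structure'] (min_width=9, slack=3)
Line 9: ['car'] (min_width=3, slack=9)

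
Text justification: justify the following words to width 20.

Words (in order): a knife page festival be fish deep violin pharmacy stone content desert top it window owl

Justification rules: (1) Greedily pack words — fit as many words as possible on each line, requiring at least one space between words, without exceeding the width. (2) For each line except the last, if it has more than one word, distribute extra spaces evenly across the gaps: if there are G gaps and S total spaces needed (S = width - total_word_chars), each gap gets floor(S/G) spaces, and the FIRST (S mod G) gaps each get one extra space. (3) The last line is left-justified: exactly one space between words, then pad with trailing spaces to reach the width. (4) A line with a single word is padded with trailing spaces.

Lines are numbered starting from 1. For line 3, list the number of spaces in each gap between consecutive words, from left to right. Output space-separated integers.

Line 1: ['a', 'knife', 'page'] (min_width=12, slack=8)
Line 2: ['festival', 'be', 'fish'] (min_width=16, slack=4)
Line 3: ['deep', 'violin', 'pharmacy'] (min_width=20, slack=0)
Line 4: ['stone', 'content', 'desert'] (min_width=20, slack=0)
Line 5: ['top', 'it', 'window', 'owl'] (min_width=17, slack=3)

Answer: 1 1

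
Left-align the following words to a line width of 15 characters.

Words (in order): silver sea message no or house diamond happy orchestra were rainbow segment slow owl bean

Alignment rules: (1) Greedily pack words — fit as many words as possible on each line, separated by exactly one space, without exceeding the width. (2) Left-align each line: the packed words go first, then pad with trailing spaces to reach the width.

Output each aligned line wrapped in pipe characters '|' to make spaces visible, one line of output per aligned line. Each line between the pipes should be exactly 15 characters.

Line 1: ['silver', 'sea'] (min_width=10, slack=5)
Line 2: ['message', 'no', 'or'] (min_width=13, slack=2)
Line 3: ['house', 'diamond'] (min_width=13, slack=2)
Line 4: ['happy', 'orchestra'] (min_width=15, slack=0)
Line 5: ['were', 'rainbow'] (min_width=12, slack=3)
Line 6: ['segment', 'slow'] (min_width=12, slack=3)
Line 7: ['owl', 'bean'] (min_width=8, slack=7)

Answer: |silver sea     |
|message no or  |
|house diamond  |
|happy orchestra|
|were rainbow   |
|segment slow   |
|owl bean       |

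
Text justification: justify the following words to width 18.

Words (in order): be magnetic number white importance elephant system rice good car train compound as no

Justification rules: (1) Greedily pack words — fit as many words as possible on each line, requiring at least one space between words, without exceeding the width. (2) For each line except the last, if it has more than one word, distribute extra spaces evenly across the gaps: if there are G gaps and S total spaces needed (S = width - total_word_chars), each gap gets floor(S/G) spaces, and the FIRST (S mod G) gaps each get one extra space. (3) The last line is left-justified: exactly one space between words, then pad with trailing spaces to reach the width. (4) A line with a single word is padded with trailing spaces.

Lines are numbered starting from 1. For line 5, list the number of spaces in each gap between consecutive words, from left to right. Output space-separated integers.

Line 1: ['be', 'magnetic', 'number'] (min_width=18, slack=0)
Line 2: ['white', 'importance'] (min_width=16, slack=2)
Line 3: ['elephant', 'system'] (min_width=15, slack=3)
Line 4: ['rice', 'good', 'car'] (min_width=13, slack=5)
Line 5: ['train', 'compound', 'as'] (min_width=17, slack=1)
Line 6: ['no'] (min_width=2, slack=16)

Answer: 2 1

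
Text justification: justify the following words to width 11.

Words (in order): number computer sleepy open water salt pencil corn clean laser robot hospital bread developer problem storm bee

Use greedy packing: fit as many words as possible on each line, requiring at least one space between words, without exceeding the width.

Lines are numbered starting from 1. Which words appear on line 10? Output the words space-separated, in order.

Answer: developer

Derivation:
Line 1: ['number'] (min_width=6, slack=5)
Line 2: ['computer'] (min_width=8, slack=3)
Line 3: ['sleepy', 'open'] (min_width=11, slack=0)
Line 4: ['water', 'salt'] (min_width=10, slack=1)
Line 5: ['pencil', 'corn'] (min_width=11, slack=0)
Line 6: ['clean', 'laser'] (min_width=11, slack=0)
Line 7: ['robot'] (min_width=5, slack=6)
Line 8: ['hospital'] (min_width=8, slack=3)
Line 9: ['bread'] (min_width=5, slack=6)
Line 10: ['developer'] (min_width=9, slack=2)
Line 11: ['problem'] (min_width=7, slack=4)
Line 12: ['storm', 'bee'] (min_width=9, slack=2)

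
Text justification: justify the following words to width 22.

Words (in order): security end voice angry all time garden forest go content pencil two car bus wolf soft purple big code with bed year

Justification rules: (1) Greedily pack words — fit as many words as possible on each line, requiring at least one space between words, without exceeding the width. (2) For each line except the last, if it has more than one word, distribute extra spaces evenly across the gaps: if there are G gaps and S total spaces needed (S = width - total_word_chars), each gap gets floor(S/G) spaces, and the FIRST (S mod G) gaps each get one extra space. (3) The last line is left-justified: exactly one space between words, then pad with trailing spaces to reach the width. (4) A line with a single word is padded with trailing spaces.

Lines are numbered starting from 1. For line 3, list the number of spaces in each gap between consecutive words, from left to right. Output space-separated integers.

Line 1: ['security', 'end', 'voice'] (min_width=18, slack=4)
Line 2: ['angry', 'all', 'time', 'garden'] (min_width=21, slack=1)
Line 3: ['forest', 'go', 'content'] (min_width=17, slack=5)
Line 4: ['pencil', 'two', 'car', 'bus'] (min_width=18, slack=4)
Line 5: ['wolf', 'soft', 'purple', 'big'] (min_width=20, slack=2)
Line 6: ['code', 'with', 'bed', 'year'] (min_width=18, slack=4)

Answer: 4 3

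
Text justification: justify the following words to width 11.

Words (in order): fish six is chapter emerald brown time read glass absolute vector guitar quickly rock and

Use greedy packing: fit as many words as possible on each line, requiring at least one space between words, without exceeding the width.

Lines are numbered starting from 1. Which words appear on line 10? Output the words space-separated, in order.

Answer: rock and

Derivation:
Line 1: ['fish', 'six', 'is'] (min_width=11, slack=0)
Line 2: ['chapter'] (min_width=7, slack=4)
Line 3: ['emerald'] (min_width=7, slack=4)
Line 4: ['brown', 'time'] (min_width=10, slack=1)
Line 5: ['read', 'glass'] (min_width=10, slack=1)
Line 6: ['absolute'] (min_width=8, slack=3)
Line 7: ['vector'] (min_width=6, slack=5)
Line 8: ['guitar'] (min_width=6, slack=5)
Line 9: ['quickly'] (min_width=7, slack=4)
Line 10: ['rock', 'and'] (min_width=8, slack=3)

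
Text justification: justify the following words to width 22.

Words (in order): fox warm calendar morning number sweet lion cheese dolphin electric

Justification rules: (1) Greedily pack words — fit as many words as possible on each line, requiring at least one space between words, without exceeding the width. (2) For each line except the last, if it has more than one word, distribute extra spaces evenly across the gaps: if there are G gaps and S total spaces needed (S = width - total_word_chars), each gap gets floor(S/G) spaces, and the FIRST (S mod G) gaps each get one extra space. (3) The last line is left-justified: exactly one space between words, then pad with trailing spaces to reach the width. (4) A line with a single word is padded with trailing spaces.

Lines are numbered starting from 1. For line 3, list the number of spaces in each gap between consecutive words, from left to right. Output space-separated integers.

Line 1: ['fox', 'warm', 'calendar'] (min_width=17, slack=5)
Line 2: ['morning', 'number', 'sweet'] (min_width=20, slack=2)
Line 3: ['lion', 'cheese', 'dolphin'] (min_width=19, slack=3)
Line 4: ['electric'] (min_width=8, slack=14)

Answer: 3 2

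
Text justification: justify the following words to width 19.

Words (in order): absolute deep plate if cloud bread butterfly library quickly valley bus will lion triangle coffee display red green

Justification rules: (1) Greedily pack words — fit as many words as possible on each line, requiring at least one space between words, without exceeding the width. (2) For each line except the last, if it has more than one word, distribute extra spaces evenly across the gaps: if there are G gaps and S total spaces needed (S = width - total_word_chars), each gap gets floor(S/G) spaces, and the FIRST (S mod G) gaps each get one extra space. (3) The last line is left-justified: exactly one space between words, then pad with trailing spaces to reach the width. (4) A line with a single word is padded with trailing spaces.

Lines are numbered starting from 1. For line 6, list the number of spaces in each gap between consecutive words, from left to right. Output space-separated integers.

Answer: 2 1

Derivation:
Line 1: ['absolute', 'deep', 'plate'] (min_width=19, slack=0)
Line 2: ['if', 'cloud', 'bread'] (min_width=14, slack=5)
Line 3: ['butterfly', 'library'] (min_width=17, slack=2)
Line 4: ['quickly', 'valley', 'bus'] (min_width=18, slack=1)
Line 5: ['will', 'lion', 'triangle'] (min_width=18, slack=1)
Line 6: ['coffee', 'display', 'red'] (min_width=18, slack=1)
Line 7: ['green'] (min_width=5, slack=14)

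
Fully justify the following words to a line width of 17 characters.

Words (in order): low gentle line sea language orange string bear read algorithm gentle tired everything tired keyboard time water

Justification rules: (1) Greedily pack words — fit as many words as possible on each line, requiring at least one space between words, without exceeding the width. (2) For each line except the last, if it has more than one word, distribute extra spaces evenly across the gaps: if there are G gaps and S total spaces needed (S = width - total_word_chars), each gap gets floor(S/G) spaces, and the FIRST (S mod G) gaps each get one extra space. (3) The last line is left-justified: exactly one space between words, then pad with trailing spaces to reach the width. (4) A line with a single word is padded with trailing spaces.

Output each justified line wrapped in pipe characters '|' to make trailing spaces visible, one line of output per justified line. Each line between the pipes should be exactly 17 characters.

Answer: |low  gentle  line|
|sea      language|
|orange     string|
|bear         read|
|algorithm  gentle|
|tired  everything|
|tired    keyboard|
|time water       |

Derivation:
Line 1: ['low', 'gentle', 'line'] (min_width=15, slack=2)
Line 2: ['sea', 'language'] (min_width=12, slack=5)
Line 3: ['orange', 'string'] (min_width=13, slack=4)
Line 4: ['bear', 'read'] (min_width=9, slack=8)
Line 5: ['algorithm', 'gentle'] (min_width=16, slack=1)
Line 6: ['tired', 'everything'] (min_width=16, slack=1)
Line 7: ['tired', 'keyboard'] (min_width=14, slack=3)
Line 8: ['time', 'water'] (min_width=10, slack=7)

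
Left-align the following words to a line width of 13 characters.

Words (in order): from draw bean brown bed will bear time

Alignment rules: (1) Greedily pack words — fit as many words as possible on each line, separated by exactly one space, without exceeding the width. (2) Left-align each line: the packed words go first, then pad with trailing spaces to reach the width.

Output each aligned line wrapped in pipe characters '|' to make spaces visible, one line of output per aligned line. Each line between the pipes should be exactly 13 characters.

Answer: |from draw    |
|bean brown   |
|bed will bear|
|time         |

Derivation:
Line 1: ['from', 'draw'] (min_width=9, slack=4)
Line 2: ['bean', 'brown'] (min_width=10, slack=3)
Line 3: ['bed', 'will', 'bear'] (min_width=13, slack=0)
Line 4: ['time'] (min_width=4, slack=9)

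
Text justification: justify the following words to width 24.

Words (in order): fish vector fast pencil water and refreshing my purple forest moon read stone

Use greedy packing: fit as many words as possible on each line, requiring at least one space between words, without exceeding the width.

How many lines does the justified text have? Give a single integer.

Line 1: ['fish', 'vector', 'fast', 'pencil'] (min_width=23, slack=1)
Line 2: ['water', 'and', 'refreshing', 'my'] (min_width=23, slack=1)
Line 3: ['purple', 'forest', 'moon', 'read'] (min_width=23, slack=1)
Line 4: ['stone'] (min_width=5, slack=19)
Total lines: 4

Answer: 4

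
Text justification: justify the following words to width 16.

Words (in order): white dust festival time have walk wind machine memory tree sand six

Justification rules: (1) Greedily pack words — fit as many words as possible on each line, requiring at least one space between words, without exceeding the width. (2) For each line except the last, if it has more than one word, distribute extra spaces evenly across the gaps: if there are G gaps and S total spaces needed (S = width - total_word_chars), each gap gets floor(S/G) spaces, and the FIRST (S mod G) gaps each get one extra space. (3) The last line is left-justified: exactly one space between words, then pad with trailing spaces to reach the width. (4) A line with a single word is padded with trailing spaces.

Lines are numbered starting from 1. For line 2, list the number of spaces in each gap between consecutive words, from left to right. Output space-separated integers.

Answer: 4

Derivation:
Line 1: ['white', 'dust'] (min_width=10, slack=6)
Line 2: ['festival', 'time'] (min_width=13, slack=3)
Line 3: ['have', 'walk', 'wind'] (min_width=14, slack=2)
Line 4: ['machine', 'memory'] (min_width=14, slack=2)
Line 5: ['tree', 'sand', 'six'] (min_width=13, slack=3)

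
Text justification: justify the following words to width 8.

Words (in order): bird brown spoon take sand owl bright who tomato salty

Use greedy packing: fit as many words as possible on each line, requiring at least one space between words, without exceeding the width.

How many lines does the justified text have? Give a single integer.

Line 1: ['bird'] (min_width=4, slack=4)
Line 2: ['brown'] (min_width=5, slack=3)
Line 3: ['spoon'] (min_width=5, slack=3)
Line 4: ['take'] (min_width=4, slack=4)
Line 5: ['sand', 'owl'] (min_width=8, slack=0)
Line 6: ['bright'] (min_width=6, slack=2)
Line 7: ['who'] (min_width=3, slack=5)
Line 8: ['tomato'] (min_width=6, slack=2)
Line 9: ['salty'] (min_width=5, slack=3)
Total lines: 9

Answer: 9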